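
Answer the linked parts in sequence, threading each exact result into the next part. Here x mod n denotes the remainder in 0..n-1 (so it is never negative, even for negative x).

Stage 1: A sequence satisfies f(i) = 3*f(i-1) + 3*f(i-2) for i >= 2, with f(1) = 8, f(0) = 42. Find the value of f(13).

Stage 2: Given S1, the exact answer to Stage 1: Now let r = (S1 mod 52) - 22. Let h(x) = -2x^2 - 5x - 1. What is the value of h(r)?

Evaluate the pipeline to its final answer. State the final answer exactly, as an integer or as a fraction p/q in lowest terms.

Stage 1: f(2) = 3*(8) + 3*(42) = 150; iterating: f(2)=150, f(3)=474, f(4)=1872, f(5)=7038, f(6)=26730, f(7)=101304, f(8)=384102, f(9)=1456218, f(10)=5520960, f(11)=20931534, f(12)=79357482, f(13)=300867048; answer 300867048
Stage 2: S1 = 300867048; r = 18; -2*(18)^2 - 5*(18)^1 - 1 = (-648) + (-90) + (-1) = -739; answer -739

-739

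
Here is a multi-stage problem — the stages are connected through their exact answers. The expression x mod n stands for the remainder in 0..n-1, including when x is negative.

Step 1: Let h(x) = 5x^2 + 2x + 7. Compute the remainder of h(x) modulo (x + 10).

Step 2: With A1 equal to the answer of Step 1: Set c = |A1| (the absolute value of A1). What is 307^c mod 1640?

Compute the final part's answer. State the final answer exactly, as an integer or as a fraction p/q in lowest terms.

Step 1: remainder = value at the root: 5*(-10)^2 + 2*(-10)^1 + 7 = (500) + (-20) + (7) = 487; answer 487
Step 2: A1 = 487; c = 487; squarings mod 1640: 307^1=307, 307^2=769, 307^4=961, 307^8=201, 307^16=1041, 307^32=1281, 307^64=961, 307^128=201, 307^256=1041; 307^487 = 307^1 * 307^2 * 307^4 * 307^32 * 307^64 * 307^128 * 307^256 = 1443 (mod 1640); answer 1443

1443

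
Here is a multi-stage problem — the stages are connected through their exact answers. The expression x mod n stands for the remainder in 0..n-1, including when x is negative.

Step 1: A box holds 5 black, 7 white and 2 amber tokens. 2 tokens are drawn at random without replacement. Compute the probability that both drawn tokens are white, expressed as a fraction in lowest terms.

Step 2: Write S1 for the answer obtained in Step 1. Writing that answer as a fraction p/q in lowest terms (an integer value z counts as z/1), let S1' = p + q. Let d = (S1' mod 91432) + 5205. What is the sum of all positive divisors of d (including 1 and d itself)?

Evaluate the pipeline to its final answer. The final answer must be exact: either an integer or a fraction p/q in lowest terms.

Step 1: total draws C(14,2) = 91; favorable C(7,2) = 21; P = 3/13; answer 3/13
Step 2: S1 = 3/13; threaded value p + q = 16; d = 5221; 5221 = 23 * 227; sigma = (1 + 23) * (1 + 227) = 24 * 228 = 5472; answer 5472

5472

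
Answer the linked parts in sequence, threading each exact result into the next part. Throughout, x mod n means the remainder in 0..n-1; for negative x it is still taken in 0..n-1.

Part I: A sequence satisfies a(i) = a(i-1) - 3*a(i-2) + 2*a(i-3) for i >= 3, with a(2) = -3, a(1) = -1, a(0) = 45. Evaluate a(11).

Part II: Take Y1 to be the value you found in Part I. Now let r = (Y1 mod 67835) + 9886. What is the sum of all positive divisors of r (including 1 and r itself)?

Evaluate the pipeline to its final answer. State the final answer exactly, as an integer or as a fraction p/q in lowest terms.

Part I: a(3) = 1*(-3) - 3*(-1) + 2*(45) = 90; iterating: a(3)=90, a(4)=97, a(5)=-179, a(6)=-290, a(7)=441, a(8)=953, a(9)=-950, a(10)=-2927, a(11)=1829; answer 1829
Part II: Y1 = 1829; r = 11715; 11715 = 3 * 5 * 11 * 71; sigma = (1 + 3) * (1 + 5) * (1 + 11) * (1 + 71) = 4 * 6 * 12 * 72 = 20736; answer 20736

20736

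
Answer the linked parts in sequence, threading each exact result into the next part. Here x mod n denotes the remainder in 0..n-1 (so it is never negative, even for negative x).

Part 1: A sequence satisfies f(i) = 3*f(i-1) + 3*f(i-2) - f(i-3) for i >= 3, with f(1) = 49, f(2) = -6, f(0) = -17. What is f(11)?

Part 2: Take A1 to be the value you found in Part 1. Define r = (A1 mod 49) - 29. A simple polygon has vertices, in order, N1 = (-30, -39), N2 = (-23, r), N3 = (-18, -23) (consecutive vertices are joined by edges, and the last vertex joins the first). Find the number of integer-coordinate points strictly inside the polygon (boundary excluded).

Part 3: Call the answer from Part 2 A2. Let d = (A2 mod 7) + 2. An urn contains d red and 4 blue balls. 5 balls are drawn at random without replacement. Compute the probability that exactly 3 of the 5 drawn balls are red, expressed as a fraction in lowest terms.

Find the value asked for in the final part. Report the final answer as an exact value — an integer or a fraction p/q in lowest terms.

2/7

Part 1: f(3) = 3*(-6) + 3*(49) - 1*(-17) = 146; iterating: f(3)=146, f(4)=371, f(5)=1557, f(6)=5638, f(7)=21214, f(8)=78999, f(9)=295001, f(10)=1100786, f(11)=4108362; answer 4108362
Part 2: A1 = 4108362; r = -23; cross terms: (-30*-23 - -23*-39)=-207, (-23*-23 - -18*-23)=115, (-18*-39 - -30*-23)=12; twice the area = |-80| = 80; area = 40; boundary points = 1 + 5 + 4 = 10; strictly interior points = area - boundary/2 + 1 = 36; answer 36
Part 3: A2 = 36; d = 3; total draws C(7,5) = 21; favorable C(3,3)*C(4,2) = 6; P = 2/7; answer 2/7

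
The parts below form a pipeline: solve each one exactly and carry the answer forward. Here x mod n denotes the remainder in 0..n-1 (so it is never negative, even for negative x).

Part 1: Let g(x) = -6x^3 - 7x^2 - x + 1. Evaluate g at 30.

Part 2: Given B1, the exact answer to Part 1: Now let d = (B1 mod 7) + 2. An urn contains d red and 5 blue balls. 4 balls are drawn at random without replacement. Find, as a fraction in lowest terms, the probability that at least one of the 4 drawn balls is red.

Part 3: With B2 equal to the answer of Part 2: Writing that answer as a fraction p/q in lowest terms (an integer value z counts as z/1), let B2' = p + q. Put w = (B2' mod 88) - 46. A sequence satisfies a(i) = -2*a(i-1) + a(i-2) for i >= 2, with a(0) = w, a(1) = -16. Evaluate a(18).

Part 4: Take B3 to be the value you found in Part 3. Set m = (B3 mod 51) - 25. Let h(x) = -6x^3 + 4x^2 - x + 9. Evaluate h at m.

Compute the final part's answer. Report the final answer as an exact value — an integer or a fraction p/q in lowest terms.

Part 1: -6*(30)^3 - 7*(30)^2 - 1*(30)^1 + 1 = (-162000) + (-6300) + (-30) + (1) = -168329; answer -168329
Part 2: B1 = -168329; d = 2; total draws C(7,4) = 35; complement C(5,4) = 5; favorable 35 - 5 = 30; P = 6/7; answer 6/7
Part 3: B2 = 6/7; threaded value p + q = 13; w = -33; a(2) = -2*(-16) + 1*(-33) = -1; iterating: a(2)=-1, a(3)=-14, a(4)=27, a(5)=-68, a(6)=163, a(7)=-394, a(8)=951, a(9)=-2296, a(10)=5543, a(11)=-13382, a(12)=32307, a(13)=-77996, a(14)=188299, a(15)=-454594, a(16)=1097487, a(17)=-2649568, a(18)=6396623; answer 6396623
Part 4: B3 = 6396623; m = 25; -6*(25)^3 + 4*(25)^2 - 1*(25)^1 + 9 = (-93750) + (2500) + (-25) + (9) = -91266; answer -91266

-91266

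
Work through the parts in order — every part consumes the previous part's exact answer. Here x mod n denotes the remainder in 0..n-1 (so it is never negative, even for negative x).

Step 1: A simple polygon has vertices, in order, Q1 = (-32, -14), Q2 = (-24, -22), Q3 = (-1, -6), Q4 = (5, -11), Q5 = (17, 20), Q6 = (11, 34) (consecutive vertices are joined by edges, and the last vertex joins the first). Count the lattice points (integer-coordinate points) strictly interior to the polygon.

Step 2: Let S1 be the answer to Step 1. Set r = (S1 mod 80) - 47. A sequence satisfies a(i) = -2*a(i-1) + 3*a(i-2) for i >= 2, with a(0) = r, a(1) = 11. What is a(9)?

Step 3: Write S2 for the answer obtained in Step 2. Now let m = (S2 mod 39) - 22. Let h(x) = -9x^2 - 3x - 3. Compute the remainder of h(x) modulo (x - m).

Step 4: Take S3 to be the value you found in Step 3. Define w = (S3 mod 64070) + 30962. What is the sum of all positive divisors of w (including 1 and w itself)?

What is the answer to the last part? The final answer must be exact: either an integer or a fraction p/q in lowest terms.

94100

Step 1: cross terms: (-32*-22 - -24*-14)=368, (-24*-6 - -1*-22)=122, (-1*-11 - 5*-6)=41, (5*20 - 17*-11)=287, (17*34 - 11*20)=358, (11*-14 - -32*34)=934; twice the area = |2110| = 2110; area = 1055; boundary points = 8 + 1 + 1 + 1 + 2 + 1 = 14; strictly interior points = area - boundary/2 + 1 = 1049; answer 1049
Step 2: S1 = 1049; r = -38; a(2) = -2*(11) + 3*(-38) = -136; iterating: a(2)=-136, a(3)=305, a(4)=-1018, a(5)=2951, a(6)=-8956, a(7)=26765, a(8)=-80398, a(9)=241091; answer 241091
Step 3: S2 = 241091; m = 10; remainder = value at the root: -9*(10)^2 - 3*(10)^1 - 3 = (-900) + (-30) + (-3) = -933; answer -933
Step 4: S3 = -933; w = 94099; 94099 is prime, so its only divisors are 1 and 94099; sigma = 1 + 94099 = 94100; answer 94100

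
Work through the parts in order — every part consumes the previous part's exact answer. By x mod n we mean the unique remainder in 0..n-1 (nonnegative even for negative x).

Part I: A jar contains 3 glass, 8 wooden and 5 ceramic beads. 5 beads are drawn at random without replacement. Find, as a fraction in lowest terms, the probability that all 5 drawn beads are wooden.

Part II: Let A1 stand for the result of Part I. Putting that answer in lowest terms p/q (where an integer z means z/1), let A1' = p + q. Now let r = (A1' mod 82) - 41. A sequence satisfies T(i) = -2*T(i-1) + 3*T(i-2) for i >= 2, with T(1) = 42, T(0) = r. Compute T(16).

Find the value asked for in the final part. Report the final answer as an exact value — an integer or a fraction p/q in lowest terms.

-43046682

Part I: total draws C(16,5) = 4368; favorable C(8,5) = 56; P = 1/78; answer 1/78
Part II: A1 = 1/78; threaded value p + q = 79; r = 38; T(2) = -2*(42) + 3*(38) = 30; iterating: T(2)=30, T(3)=66, T(4)=-42, T(5)=282, T(6)=-690, T(7)=2226, T(8)=-6522, T(9)=19722, T(10)=-59010, T(11)=177186, T(12)=-531402, T(13)=1594362, T(14)=-4782930, T(15)=14348946, T(16)=-43046682; answer -43046682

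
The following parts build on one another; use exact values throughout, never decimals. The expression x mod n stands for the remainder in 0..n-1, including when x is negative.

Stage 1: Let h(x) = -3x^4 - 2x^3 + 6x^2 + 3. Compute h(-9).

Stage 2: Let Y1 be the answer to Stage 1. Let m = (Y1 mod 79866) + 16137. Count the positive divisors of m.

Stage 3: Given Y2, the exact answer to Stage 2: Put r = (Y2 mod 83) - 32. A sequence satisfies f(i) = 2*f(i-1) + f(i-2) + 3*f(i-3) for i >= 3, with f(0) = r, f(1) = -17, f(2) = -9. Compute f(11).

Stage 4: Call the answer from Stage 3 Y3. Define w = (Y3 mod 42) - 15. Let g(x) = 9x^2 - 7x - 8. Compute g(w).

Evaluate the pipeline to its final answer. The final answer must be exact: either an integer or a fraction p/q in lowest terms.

Stage 1: -3*(-9)^4 - 2*(-9)^3 + 6*(-9)^2 + 3 = (-19683) + (1458) + (486) + (3) = -17736; answer -17736
Stage 2: Y1 = -17736; m = 78267; 78267 = 3 * 7 * 3727; number of divisors = (1+1) * (1+1) * (1+1) = 8; answer 8
Stage 3: Y2 = 8; r = -24; f(3) = 2*(-9) + 1*(-17) + 3*(-24) = -107; iterating: f(3)=-107, f(4)=-274, f(5)=-682, f(6)=-1959, f(7)=-5422, f(8)=-14849, f(9)=-40997, f(10)=-113109, f(11)=-311762; answer -311762
Stage 4: Y3 = -311762; w = -11; 9*(-11)^2 - 7*(-11)^1 - 8 = (1089) + (77) + (-8) = 1158; answer 1158

1158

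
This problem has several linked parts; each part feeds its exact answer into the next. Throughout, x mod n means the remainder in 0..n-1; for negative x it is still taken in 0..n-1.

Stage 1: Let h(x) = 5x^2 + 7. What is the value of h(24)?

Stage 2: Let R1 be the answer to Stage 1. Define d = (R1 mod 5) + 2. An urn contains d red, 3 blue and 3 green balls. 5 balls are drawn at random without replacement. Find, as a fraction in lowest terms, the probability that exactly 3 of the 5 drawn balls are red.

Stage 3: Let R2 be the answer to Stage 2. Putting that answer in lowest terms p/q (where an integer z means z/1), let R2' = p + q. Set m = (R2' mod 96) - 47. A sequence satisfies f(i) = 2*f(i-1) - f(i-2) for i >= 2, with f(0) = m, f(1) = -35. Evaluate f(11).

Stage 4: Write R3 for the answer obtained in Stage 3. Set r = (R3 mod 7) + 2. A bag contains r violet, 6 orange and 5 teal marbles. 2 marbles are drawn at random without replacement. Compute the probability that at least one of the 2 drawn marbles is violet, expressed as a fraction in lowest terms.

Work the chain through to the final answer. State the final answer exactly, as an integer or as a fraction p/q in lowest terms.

23/78

Stage 1: 5*(24)^2 + 7 = (2880) + (7) = 2887; answer 2887
Stage 2: R1 = 2887; d = 4; total draws C(10,5) = 252; favorable C(4,3)*C(6,2) = 60; P = 5/21; answer 5/21
Stage 3: R2 = 5/21; threaded value p + q = 26; m = -21; f(2) = 2*(-35) - 1*(-21) = -49; iterating: f(2)=-49, f(3)=-63, f(4)=-77, f(5)=-91, f(6)=-105, f(7)=-119, f(8)=-133, f(9)=-147, f(10)=-161, f(11)=-175; answer -175
Stage 4: R3 = -175; r = 2; total draws C(13,2) = 78; complement C(11,2) = 55; favorable 78 - 55 = 23; P = 23/78; answer 23/78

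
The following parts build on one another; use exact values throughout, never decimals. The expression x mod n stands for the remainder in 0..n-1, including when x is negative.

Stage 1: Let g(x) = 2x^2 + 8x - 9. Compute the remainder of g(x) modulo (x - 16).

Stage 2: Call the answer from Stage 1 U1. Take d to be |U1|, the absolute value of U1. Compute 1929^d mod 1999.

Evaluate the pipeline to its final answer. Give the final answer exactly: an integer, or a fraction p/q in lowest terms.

Stage 1: remainder = value at the root: 2*(16)^2 + 8*(16)^1 - 9 = (512) + (128) + (-9) = 631; answer 631
Stage 2: U1 = 631; d = 631; squarings mod 1999: 1929^1=1929, 1929^2=902, 1929^4=11, 1929^8=121, 1929^16=648, 1929^32=114, 1929^64=1002, 1929^128=506, 1929^256=164, 1929^512=909; 1929^631 = 1929^1 * 1929^2 * 1929^4 * 1929^16 * 1929^32 * 1929^64 * 1929^512 = 143 (mod 1999); answer 143

143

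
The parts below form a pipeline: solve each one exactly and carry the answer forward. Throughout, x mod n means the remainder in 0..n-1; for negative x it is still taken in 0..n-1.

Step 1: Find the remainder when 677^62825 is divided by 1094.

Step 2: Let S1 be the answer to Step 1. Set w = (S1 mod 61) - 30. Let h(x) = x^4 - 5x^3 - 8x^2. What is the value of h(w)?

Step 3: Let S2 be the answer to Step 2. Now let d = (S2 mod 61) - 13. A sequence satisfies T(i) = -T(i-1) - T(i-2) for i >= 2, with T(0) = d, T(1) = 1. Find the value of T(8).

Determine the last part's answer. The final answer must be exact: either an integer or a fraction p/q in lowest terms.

-48

Step 1: squarings mod 1094: 677^1=677, 677^2=1037, 677^4=1061, 677^8=1089, 677^16=25, 677^32=625, 677^64=67, 677^128=113, 677^256=735, 677^512=883, 677^1024=761, 677^2048=395, 677^4096=677, 677^8192=1037, 677^16384=1061, 677^32768=1089; 677^62825 = 677^1 * 677^8 * 677^32 * 677^64 * 677^256 * 677^1024 * 677^4096 * 677^8192 * 677^16384 * 677^32768 = 199 (mod 1094); answer 199
Step 2: S1 = 199; w = -14; 1*(-14)^4 - 5*(-14)^3 - 8*(-14)^2 = (38416) + (13720) + (-1568) = 50568; answer 50568
Step 3: S2 = 50568; d = 47; T(2) = -1*(1) - 1*(47) = -48; iterating: T(2)=-48, T(3)=47, T(4)=1, T(5)=-48, T(6)=47, T(7)=1, T(8)=-48; answer -48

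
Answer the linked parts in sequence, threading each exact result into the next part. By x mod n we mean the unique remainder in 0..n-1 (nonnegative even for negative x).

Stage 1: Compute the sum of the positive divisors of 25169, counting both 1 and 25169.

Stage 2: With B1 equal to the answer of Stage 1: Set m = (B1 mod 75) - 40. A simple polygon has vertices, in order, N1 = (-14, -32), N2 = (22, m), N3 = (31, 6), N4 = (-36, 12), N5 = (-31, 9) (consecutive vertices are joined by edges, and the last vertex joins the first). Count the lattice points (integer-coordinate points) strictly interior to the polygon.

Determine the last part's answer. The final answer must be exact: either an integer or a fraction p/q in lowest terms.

Stage 1: 25169 is prime, so its only divisors are 1 and 25169; sigma = 1 + 25169 = 25170; answer 25170
Stage 2: B1 = 25170; m = 5; cross terms: (-14*5 - 22*-32)=634, (22*6 - 31*5)=-23, (31*12 - -36*6)=588, (-36*9 - -31*12)=48, (-31*-32 - -14*9)=1118; twice the area = |2365| = 2365; area = 2365/2; boundary points = 1 + 1 + 1 + 1 + 1 = 5; strictly interior points = area - boundary/2 + 1 = 1181; answer 1181

1181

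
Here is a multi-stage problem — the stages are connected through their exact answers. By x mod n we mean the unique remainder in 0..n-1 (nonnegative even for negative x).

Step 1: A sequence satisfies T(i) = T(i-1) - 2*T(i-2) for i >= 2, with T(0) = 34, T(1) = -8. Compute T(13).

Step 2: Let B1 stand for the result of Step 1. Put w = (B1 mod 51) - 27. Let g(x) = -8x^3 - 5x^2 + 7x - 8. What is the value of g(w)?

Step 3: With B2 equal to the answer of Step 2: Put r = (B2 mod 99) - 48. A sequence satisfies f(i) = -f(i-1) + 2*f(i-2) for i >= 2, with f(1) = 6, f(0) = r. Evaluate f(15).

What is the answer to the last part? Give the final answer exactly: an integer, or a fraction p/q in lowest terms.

Step 1: T(2) = 1*(-8) - 2*(34) = -76; iterating: T(2)=-76, T(3)=-60, T(4)=92, T(5)=212, T(6)=28, T(7)=-396, T(8)=-452, T(9)=340, T(10)=1244, T(11)=564, T(12)=-1924, T(13)=-3052; answer -3052
Step 2: B1 = -3052; w = -19; -8*(-19)^3 - 5*(-19)^2 + 7*(-19)^1 - 8 = (54872) + (-1805) + (-133) + (-8) = 52926; answer 52926
Step 3: B2 = 52926; r = 12; f(2) = -1*(6) + 2*(12) = 18; iterating: f(2)=18, f(3)=-6, f(4)=42, f(5)=-54, f(6)=138, f(7)=-246, f(8)=522, f(9)=-1014, f(10)=2058, f(11)=-4086, f(12)=8202, f(13)=-16374, f(14)=32778, f(15)=-65526; answer -65526

-65526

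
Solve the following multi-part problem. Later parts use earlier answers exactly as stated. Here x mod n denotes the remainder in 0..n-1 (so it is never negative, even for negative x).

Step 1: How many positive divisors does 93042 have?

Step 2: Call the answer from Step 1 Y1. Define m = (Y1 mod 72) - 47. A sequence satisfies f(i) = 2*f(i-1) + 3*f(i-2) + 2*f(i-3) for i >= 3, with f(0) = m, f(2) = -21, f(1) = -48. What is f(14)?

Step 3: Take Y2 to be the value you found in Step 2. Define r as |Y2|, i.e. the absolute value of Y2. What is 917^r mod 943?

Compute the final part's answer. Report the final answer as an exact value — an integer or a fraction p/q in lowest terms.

Step 1: 93042 = 2 * 3^3 * 1723; number of divisors = (1+1) * (3+1) * (1+1) = 16; answer 16
Step 2: Y1 = 16; m = -31; f(3) = 2*(-21) + 3*(-48) + 2*(-31) = -248; iterating: f(3)=-248, f(4)=-655, f(5)=-2096, f(6)=-6653, f(7)=-20904, f(8)=-65959, f(9)=-207936, f(10)=-655557, f(11)=-2066840, f(12)=-6516223, f(13)=-20544080, f(14)=-64770509; answer -64770509
Step 3: Y2 = -64770509; r = 64770509; squarings mod 943: 917^1=917, 917^2=676, 917^4=564, 917^8=305, 917^16=611, 917^32=836, 917^64=133, 917^128=715, 917^256=119, 917^512=16, 917^1024=256, 917^2048=469, 917^4096=242, 917^8192=98, 917^16384=174, 917^32768=100, 917^65536=570, 917^131072=508, 917^262144=625, 917^524288=223, 917^1048576=693, 917^2097152=262, 917^4194304=748, 917^8388608=305, 917^16777216=611, 917^33554432=836; 917^64770509 = 917^1 * 917^4 * 917^8 * 917^64 * 917^128 * 917^256 * 917^4096 * 917^16384 * 917^262144 * 917^524288 * 917^1048576 * 917^4194304 * 917^8388608 * 917^16777216 * 917^33554432 = 181 (mod 943); answer 181

181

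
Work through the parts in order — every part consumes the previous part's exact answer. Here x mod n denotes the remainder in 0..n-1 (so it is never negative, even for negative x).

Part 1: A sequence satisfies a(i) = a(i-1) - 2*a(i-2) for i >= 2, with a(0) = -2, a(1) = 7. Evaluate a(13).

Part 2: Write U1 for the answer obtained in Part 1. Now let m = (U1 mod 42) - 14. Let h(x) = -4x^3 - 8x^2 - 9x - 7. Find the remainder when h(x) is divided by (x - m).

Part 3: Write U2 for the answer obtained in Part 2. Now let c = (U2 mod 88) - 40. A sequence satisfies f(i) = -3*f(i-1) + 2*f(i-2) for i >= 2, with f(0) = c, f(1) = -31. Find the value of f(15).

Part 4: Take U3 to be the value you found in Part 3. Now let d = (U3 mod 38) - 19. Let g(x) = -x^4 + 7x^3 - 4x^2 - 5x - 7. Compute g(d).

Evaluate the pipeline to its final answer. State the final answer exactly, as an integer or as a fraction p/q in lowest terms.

Part 1: a(2) = 1*(7) - 2*(-2) = 11; iterating: a(2)=11, a(3)=-3, a(4)=-25, a(5)=-19, a(6)=31, a(7)=69, a(8)=7, a(9)=-131, a(10)=-145, a(11)=117, a(12)=407, a(13)=173; answer 173
Part 2: U1 = 173; m = -9; remainder = value at the root: -4*(-9)^3 - 8*(-9)^2 - 9*(-9)^1 - 7 = (2916) + (-648) + (81) + (-7) = 2342; answer 2342
Part 3: U2 = 2342; c = 14; f(2) = -3*(-31) + 2*(14) = 121; iterating: f(2)=121, f(3)=-425, f(4)=1517, f(5)=-5401, f(6)=19237, f(7)=-68513, f(8)=244013, f(9)=-869065, f(10)=3095221, f(11)=-11023793, f(12)=39261821, f(13)=-139833049, f(14)=498022789, f(15)=-1773734465; answer -1773734465
Part 4: U3 = -1773734465; d = -10; -1*(-10)^4 + 7*(-10)^3 - 4*(-10)^2 - 5*(-10)^1 - 7 = (-10000) + (-7000) + (-400) + (50) + (-7) = -17357; answer -17357

-17357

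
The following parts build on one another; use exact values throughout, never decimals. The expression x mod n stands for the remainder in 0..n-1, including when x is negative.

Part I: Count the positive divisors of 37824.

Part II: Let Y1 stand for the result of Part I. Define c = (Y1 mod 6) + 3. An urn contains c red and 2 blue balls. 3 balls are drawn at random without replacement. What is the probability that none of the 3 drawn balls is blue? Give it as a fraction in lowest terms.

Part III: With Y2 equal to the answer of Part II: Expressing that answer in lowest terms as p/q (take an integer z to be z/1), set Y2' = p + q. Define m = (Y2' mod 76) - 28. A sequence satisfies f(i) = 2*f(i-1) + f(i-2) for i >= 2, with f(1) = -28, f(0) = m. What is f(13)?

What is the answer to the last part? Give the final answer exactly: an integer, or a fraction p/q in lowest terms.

-1089368

Part I: 37824 = 2^6 * 3 * 197; number of divisors = (6+1) * (1+1) * (1+1) = 28; answer 28
Part II: Y1 = 28; c = 7; total draws C(9,3) = 84; favorable C(7,3) = 35; P = 5/12; answer 5/12
Part III: Y2 = 5/12; threaded value p + q = 17; m = -11; f(2) = 2*(-28) + 1*(-11) = -67; iterating: f(2)=-67, f(3)=-162, f(4)=-391, f(5)=-944, f(6)=-2279, f(7)=-5502, f(8)=-13283, f(9)=-32068, f(10)=-77419, f(11)=-186906, f(12)=-451231, f(13)=-1089368; answer -1089368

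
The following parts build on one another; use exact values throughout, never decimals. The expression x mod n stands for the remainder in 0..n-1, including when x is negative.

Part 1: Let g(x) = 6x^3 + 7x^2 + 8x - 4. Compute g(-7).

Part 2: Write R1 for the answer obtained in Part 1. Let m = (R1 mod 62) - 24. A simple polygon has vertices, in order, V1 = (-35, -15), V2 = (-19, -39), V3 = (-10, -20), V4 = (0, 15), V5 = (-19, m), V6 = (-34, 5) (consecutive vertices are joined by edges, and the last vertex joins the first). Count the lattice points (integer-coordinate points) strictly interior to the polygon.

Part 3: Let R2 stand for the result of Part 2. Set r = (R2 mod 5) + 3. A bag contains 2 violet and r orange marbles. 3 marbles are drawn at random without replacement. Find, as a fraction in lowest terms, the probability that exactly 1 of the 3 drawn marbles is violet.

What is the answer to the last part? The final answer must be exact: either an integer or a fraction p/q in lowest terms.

4/7

Part 1: 6*(-7)^3 + 7*(-7)^2 + 8*(-7)^1 - 4 = (-2058) + (343) + (-56) + (-4) = -1775; answer -1775
Part 2: R1 = -1775; m = -1; cross terms: (-35*-39 - -19*-15)=1080, (-19*-20 - -10*-39)=-10, (-10*15 - 0*-20)=-150, (0*-1 - -19*15)=285, (-19*5 - -34*-1)=-129, (-34*-15 - -35*5)=685; twice the area = |1761| = 1761; area = 1761/2; boundary points = 8 + 1 + 5 + 1 + 3 + 1 = 19; strictly interior points = area - boundary/2 + 1 = 872; answer 872
Part 3: R2 = 872; r = 5; total draws C(7,3) = 35; favorable C(2,1)*C(5,2) = 20; P = 4/7; answer 4/7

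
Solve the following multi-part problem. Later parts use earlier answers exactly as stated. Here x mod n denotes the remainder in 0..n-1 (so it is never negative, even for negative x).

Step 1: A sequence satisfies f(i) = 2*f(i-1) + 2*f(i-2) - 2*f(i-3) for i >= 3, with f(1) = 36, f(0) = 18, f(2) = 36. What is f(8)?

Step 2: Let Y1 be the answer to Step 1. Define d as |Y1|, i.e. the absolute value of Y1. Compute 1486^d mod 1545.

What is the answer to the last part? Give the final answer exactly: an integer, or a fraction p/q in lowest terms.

Step 1: f(3) = 2*(36) + 2*(36) - 2*(18) = 108; iterating: f(3)=108, f(4)=216, f(5)=576, f(6)=1368, f(7)=3456, f(8)=8496; answer 8496
Step 2: Y1 = 8496; d = 8496; squarings mod 1545: 1486^1=1486, 1486^2=391, 1486^4=1471, 1486^8=841, 1486^16=1216, 1486^32=91, 1486^64=556, 1486^128=136, 1486^256=1501, 1486^512=391, 1486^1024=1471, 1486^2048=841, 1486^4096=1216, 1486^8192=91; 1486^8496 = 1486^16 * 1486^32 * 1486^256 * 1486^8192 = 751 (mod 1545); answer 751

751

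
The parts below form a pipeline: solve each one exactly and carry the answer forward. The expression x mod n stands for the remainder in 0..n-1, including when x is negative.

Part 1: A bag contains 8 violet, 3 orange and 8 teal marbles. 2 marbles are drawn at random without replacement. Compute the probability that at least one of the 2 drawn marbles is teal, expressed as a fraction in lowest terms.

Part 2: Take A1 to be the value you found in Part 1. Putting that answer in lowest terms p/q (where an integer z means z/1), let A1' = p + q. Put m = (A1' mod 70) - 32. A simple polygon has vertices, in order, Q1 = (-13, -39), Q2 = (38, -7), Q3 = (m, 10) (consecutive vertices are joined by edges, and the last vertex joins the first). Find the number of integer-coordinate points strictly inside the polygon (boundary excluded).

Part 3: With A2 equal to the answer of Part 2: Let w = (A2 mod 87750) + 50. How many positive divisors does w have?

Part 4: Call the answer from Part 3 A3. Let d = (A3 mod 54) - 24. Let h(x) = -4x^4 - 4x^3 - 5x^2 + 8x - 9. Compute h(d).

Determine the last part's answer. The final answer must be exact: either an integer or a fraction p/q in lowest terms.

-247177

Part 1: total draws C(19,2) = 171; complement C(11,2) = 55; favorable 171 - 55 = 116; P = 116/171; answer 116/171
Part 2: A1 = 116/171; threaded value p + q = 287; m = -25; cross terms: (-13*-7 - 38*-39)=1573, (38*10 - -25*-7)=205, (-25*-39 - -13*10)=1105; twice the area = |2883| = 2883; area = 2883/2; boundary points = 1 + 1 + 1 = 3; strictly interior points = area - boundary/2 + 1 = 1441; answer 1441
Part 3: A2 = 1441; w = 1491; 1491 = 3 * 7 * 71; number of divisors = (1+1) * (1+1) * (1+1) = 8; answer 8
Part 4: A3 = 8; d = -16; -4*(-16)^4 - 4*(-16)^3 - 5*(-16)^2 + 8*(-16)^1 - 9 = (-262144) + (16384) + (-1280) + (-128) + (-9) = -247177; answer -247177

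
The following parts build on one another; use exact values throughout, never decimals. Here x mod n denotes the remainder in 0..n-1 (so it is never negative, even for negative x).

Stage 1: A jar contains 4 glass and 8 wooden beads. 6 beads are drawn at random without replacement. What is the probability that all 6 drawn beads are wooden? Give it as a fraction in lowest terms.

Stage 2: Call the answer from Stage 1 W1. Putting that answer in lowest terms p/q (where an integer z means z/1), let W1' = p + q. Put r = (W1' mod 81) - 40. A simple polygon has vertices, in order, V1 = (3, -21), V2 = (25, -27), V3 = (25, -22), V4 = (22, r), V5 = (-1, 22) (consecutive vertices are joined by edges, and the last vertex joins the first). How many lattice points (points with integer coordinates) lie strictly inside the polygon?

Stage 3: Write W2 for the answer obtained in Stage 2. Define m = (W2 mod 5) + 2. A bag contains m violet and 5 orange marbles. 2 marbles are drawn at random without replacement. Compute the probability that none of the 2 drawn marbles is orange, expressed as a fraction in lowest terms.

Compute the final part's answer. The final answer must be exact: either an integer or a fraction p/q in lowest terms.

3/11

Stage 1: total draws C(12,6) = 924; favorable C(8,6) = 28; P = 1/33; answer 1/33
Stage 2: W1 = 1/33; threaded value p + q = 34; r = -6; cross terms: (3*-27 - 25*-21)=444, (25*-22 - 25*-27)=125, (25*-6 - 22*-22)=334, (22*22 - -1*-6)=478, (-1*-21 - 3*22)=-45; twice the area = |1336| = 1336; area = 668; boundary points = 2 + 5 + 1 + 1 + 1 = 10; strictly interior points = area - boundary/2 + 1 = 664; answer 664
Stage 3: W2 = 664; m = 6; total draws C(11,2) = 55; favorable C(6,2) = 15; P = 3/11; answer 3/11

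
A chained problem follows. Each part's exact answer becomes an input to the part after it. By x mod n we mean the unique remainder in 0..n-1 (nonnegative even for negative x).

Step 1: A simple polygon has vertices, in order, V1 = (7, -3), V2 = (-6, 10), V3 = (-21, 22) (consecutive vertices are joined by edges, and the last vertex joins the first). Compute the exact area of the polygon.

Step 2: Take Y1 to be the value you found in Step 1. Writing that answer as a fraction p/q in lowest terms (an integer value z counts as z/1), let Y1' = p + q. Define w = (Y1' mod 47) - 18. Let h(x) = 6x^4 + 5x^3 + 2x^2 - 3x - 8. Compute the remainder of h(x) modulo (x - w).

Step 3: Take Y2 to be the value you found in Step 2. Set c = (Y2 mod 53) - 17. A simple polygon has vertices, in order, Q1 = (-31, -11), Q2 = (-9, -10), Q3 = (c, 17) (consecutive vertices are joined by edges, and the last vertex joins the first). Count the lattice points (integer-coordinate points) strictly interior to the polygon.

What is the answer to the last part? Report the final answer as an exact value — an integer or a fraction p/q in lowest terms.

Step 1: cross terms: (7*10 - -6*-3)=52, (-6*22 - -21*10)=78, (-21*-3 - 7*22)=-91; twice the area = |39| = 39; area = 39/2; answer 39/2
Step 2: Y1 = 39/2; threaded value p + q = 41; w = 23; remainder = value at the root: 6*(23)^4 + 5*(23)^3 + 2*(23)^2 - 3*(23)^1 - 8 = (1679046) + (60835) + (1058) + (-69) + (-8) = 1740862; answer 1740862
Step 3: Y2 = 1740862; c = 7; cross terms: (-31*-10 - -9*-11)=211, (-9*17 - 7*-10)=-83, (7*-11 - -31*17)=450; twice the area = |578| = 578; area = 289; boundary points = 1 + 1 + 2 = 4; strictly interior points = area - boundary/2 + 1 = 288; answer 288

288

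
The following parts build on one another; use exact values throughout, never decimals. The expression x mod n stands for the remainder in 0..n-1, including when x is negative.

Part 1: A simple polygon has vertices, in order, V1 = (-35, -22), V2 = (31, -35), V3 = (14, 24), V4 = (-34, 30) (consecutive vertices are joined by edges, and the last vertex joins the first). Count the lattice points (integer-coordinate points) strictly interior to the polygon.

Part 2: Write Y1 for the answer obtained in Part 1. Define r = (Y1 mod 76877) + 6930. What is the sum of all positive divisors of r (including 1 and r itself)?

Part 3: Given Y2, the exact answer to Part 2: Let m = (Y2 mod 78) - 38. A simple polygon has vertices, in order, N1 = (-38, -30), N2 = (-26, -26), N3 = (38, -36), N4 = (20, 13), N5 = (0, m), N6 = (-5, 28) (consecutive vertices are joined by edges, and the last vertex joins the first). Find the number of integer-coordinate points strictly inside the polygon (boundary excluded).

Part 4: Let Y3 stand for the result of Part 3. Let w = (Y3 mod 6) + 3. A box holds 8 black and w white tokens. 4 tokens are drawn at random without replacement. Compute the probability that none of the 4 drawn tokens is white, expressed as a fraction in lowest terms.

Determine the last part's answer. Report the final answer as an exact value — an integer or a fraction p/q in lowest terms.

14/99

Part 1: cross terms: (-35*-35 - 31*-22)=1907, (31*24 - 14*-35)=1234, (14*30 - -34*24)=1236, (-34*-22 - -35*30)=1798; twice the area = |6175| = 6175; area = 6175/2; boundary points = 1 + 1 + 6 + 1 = 9; strictly interior points = area - boundary/2 + 1 = 3084; answer 3084
Part 2: Y1 = 3084; r = 10014; 10014 = 2 * 3 * 1669; sigma = (1 + 2) * (1 + 3) * (1 + 1669) = 3 * 4 * 1670 = 20040; answer 20040
Part 3: Y2 = 20040; m = 34; cross terms: (-38*-26 - -26*-30)=208, (-26*-36 - 38*-26)=1924, (38*13 - 20*-36)=1214, (20*34 - 0*13)=680, (0*28 - -5*34)=170, (-5*-30 - -38*28)=1214; twice the area = |5410| = 5410; area = 2705; boundary points = 4 + 2 + 1 + 1 + 1 + 1 = 10; strictly interior points = area - boundary/2 + 1 = 2701; answer 2701
Part 4: Y3 = 2701; w = 4; total draws C(12,4) = 495; favorable C(8,4) = 70; P = 14/99; answer 14/99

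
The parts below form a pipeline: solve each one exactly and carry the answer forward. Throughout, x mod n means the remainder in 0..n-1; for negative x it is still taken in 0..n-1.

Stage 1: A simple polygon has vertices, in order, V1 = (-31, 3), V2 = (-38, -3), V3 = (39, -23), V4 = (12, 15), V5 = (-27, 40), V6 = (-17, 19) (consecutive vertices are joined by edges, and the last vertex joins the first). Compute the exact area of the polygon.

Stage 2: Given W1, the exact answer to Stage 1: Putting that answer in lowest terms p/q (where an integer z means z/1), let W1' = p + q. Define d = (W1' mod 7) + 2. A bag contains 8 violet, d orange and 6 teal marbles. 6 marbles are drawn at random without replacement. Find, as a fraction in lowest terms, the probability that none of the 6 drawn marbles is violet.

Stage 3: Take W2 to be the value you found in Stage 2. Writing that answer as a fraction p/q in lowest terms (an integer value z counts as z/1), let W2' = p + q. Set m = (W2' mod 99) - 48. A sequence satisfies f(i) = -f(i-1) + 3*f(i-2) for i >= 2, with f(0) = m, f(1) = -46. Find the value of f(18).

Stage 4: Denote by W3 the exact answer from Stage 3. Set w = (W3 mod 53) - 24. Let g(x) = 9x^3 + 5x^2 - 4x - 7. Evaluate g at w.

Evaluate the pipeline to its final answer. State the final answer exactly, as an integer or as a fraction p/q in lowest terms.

Stage 1: cross terms: (-31*-3 - -38*3)=207, (-38*-23 - 39*-3)=991, (39*15 - 12*-23)=861, (12*40 - -27*15)=885, (-27*19 - -17*40)=167, (-17*3 - -31*19)=538; twice the area = |3649| = 3649; area = 3649/2; answer 3649/2
Stage 2: W1 = 3649/2; threaded value p + q = 3651; d = 6; total draws C(20,6) = 38760; favorable C(12,6) = 924; P = 77/3230; answer 77/3230
Stage 3: W2 = 77/3230; threaded value p + q = 3307; m = -8; f(2) = -1*(-46) + 3*(-8) = 22; iterating: f(2)=22, f(3)=-160, f(4)=226, f(5)=-706, f(6)=1384, f(7)=-3502, f(8)=7654, f(9)=-18160, f(10)=41122, f(11)=-95602, f(12)=218968, f(13)=-505774, f(14)=1162678, f(15)=-2680000, f(16)=6168034, f(17)=-14208034, f(18)=32712136; answer 32712136
Stage 4: W3 = 32712136; w = -18; 9*(-18)^3 + 5*(-18)^2 - 4*(-18)^1 - 7 = (-52488) + (1620) + (72) + (-7) = -50803; answer -50803

-50803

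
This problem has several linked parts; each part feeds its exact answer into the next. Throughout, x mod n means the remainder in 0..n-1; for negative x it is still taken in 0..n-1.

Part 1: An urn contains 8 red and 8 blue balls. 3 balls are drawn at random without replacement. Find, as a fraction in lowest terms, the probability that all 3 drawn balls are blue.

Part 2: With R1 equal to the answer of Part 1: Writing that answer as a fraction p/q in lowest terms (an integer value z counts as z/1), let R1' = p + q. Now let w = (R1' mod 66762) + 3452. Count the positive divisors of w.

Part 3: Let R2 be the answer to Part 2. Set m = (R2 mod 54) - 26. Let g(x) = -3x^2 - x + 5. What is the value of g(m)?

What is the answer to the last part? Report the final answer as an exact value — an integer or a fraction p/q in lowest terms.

-1699

Part 1: total draws C(16,3) = 560; favorable C(8,3) = 56; P = 1/10; answer 1/10
Part 2: R1 = 1/10; threaded value p + q = 11; w = 3463; 3463 is prime, so its only divisors are 1 and 3463; count = 2; answer 2
Part 3: R2 = 2; m = -24; -3*(-24)^2 - 1*(-24)^1 + 5 = (-1728) + (24) + (5) = -1699; answer -1699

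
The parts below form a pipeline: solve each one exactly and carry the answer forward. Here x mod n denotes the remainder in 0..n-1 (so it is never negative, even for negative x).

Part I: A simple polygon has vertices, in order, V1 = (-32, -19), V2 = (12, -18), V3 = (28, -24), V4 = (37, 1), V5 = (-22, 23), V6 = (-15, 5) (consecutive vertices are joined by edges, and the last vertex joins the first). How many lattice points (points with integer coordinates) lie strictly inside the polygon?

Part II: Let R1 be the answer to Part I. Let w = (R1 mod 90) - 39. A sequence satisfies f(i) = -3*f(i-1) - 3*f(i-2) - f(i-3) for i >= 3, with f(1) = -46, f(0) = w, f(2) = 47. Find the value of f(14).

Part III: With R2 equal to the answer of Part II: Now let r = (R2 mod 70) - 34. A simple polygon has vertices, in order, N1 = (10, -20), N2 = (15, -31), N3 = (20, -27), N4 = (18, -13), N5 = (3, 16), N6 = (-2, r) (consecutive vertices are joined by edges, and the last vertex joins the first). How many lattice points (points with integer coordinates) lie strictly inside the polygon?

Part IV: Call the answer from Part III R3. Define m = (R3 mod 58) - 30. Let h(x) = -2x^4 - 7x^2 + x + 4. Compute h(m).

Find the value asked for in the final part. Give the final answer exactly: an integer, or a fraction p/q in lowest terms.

Part I: cross terms: (-32*-18 - 12*-19)=804, (12*-24 - 28*-18)=216, (28*1 - 37*-24)=916, (37*23 - -22*1)=873, (-22*5 - -15*23)=235, (-15*-19 - -32*5)=445; twice the area = |3489| = 3489; area = 3489/2; boundary points = 1 + 2 + 1 + 1 + 1 + 1 = 7; strictly interior points = area - boundary/2 + 1 = 1742; answer 1742
Part II: R1 = 1742; w = -7; f(3) = -3*(47) - 3*(-46) - 1*(-7) = 4; iterating: f(3)=4, f(4)=-107, f(5)=262, f(6)=-469, f(7)=728, f(8)=-1039, f(9)=1402, f(10)=-1817, f(11)=2284, f(12)=-2803, f(13)=3374, f(14)=-3997; answer -3997
Part III: R2 = -3997; r = 29; cross terms: (10*-31 - 15*-20)=-10, (15*-27 - 20*-31)=215, (20*-13 - 18*-27)=226, (18*16 - 3*-13)=327, (3*29 - -2*16)=119, (-2*-20 - 10*29)=-250; twice the area = |627| = 627; area = 627/2; boundary points = 1 + 1 + 2 + 1 + 1 + 1 = 7; strictly interior points = area - boundary/2 + 1 = 311; answer 311
Part IV: R3 = 311; m = -9; -2*(-9)^4 - 7*(-9)^2 + 1*(-9)^1 + 4 = (-13122) + (-567) + (-9) + (4) = -13694; answer -13694

-13694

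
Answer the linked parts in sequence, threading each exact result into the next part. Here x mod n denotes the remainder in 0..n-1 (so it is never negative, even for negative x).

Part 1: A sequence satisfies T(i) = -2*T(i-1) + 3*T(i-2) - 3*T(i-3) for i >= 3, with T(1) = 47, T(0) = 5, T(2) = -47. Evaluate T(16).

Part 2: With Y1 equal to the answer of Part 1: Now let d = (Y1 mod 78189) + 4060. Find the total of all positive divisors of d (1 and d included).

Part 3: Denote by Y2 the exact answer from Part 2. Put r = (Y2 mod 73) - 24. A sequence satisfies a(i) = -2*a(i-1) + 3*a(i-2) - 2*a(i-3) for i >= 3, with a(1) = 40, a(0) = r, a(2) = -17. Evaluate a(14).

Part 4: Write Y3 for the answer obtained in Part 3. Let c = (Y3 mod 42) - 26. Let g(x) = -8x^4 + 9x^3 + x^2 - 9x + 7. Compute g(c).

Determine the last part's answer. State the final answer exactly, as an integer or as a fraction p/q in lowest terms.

0

Part 1: T(3) = -2*(-47) + 3*(47) - 3*(5) = 220; iterating: T(3)=220, T(4)=-722, T(5)=2245, T(6)=-7316, T(7)=23533, T(8)=-75749, T(9)=244045, T(10)=-785936, T(11)=2531254, T(12)=-8152451, T(13)=26256472, T(14)=-84564059, T(15)=272354887, T(16)=-877171367; answer -877171367
Part 2: Y1 = -877171367; d = 35084; 35084 = 2^2 * 7^2 * 179; sigma = (1 + 2 + 4) * (1 + 7 + 49) * (1 + 179) = 7 * 57 * 180 = 71820; answer 71820
Part 3: Y2 = 71820; r = 37; a(3) = -2*(-17) + 3*(40) - 2*(37) = 80; iterating: a(3)=80, a(4)=-291, a(5)=856, a(6)=-2745, a(7)=8640, a(8)=-27227, a(9)=85864, a(10)=-270689, a(11)=853424, a(12)=-2690643, a(13)=8482936, a(14)=-26744649; answer -26744649
Part 4: Y3 = -26744649; c = 1; -8*(1)^4 + 9*(1)^3 + 1*(1)^2 - 9*(1)^1 + 7 = (-8) + (9) + (1) + (-9) + (7) = 0; answer 0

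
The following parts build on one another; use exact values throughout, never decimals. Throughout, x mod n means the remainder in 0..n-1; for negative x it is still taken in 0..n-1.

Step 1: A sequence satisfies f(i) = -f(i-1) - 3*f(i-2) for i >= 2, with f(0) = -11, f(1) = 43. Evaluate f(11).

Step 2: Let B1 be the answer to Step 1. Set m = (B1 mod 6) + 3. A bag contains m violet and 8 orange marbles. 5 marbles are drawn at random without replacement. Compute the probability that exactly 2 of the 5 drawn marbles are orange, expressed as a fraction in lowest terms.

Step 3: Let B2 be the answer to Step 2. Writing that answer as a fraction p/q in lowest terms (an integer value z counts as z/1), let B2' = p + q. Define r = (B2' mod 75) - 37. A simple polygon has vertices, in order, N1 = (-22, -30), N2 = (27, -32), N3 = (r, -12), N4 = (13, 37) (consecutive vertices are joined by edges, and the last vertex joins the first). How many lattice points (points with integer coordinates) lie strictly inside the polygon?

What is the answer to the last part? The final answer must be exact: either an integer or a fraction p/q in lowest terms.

1116

Step 1: f(2) = -1*(43) - 3*(-11) = -10; iterating: f(2)=-10, f(3)=-119, f(4)=149, f(5)=208, f(6)=-655, f(7)=31, f(8)=1934, f(9)=-2027, f(10)=-3775, f(11)=9856; answer 9856
Step 2: B1 = 9856; m = 7; total draws C(15,5) = 3003; favorable C(8,2)*C(7,3) = 980; P = 140/429; answer 140/429
Step 3: B2 = 140/429; threaded value p + q = 569; r = 7; cross terms: (-22*-32 - 27*-30)=1514, (27*-12 - 7*-32)=-100, (7*37 - 13*-12)=415, (13*-30 - -22*37)=424; twice the area = |2253| = 2253; area = 2253/2; boundary points = 1 + 20 + 1 + 1 = 23; strictly interior points = area - boundary/2 + 1 = 1116; answer 1116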